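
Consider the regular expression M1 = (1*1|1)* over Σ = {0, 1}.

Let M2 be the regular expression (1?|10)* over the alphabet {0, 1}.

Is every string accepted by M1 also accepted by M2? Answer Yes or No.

Yes

Converting the expression M1 to a DFA (subset construction, then merging equivalent states) gives the minimal DFA with states {r0, r1}, start state r0, accepting states {r0} and transitions r0: 0→r1, 1→r0; r1: 0→r1, 1→r1.
Converting the expression M2 to a DFA (subset construction, then merging equivalent states) gives the minimal DFA with states {t0, t1, t2}, start state t0, accepting states {t0, t2} and transitions t0: 0→t1, 1→t2; t1: 0→t1, 1→t1; t2: 0→t0, 1→t2.
Exploring the product automaton M1 × M2 from the start pair (r0, t0), following both machines on each input symbol, reaches 5 state pairs: (r0, t0), (r1, t1), (r0, t2), (r1, t0), (r1, t2).
M1 accepts in {r0} and M2 accepts in {t0, t2}. The reachable pairs whose M1-component is accepting are (r0, t0), (r0, t2); in each of them the M2-component is accepting too, so the product for L(M1) \ L(M2) (M1-component accepting, M2-component rejecting) has no reachable accepting pair and the difference is empty.
Hence every string in L(M1) is also in L(M2).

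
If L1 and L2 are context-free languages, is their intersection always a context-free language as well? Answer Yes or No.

No

{aⁿbⁿcᵐ : m,n≥0} and {aᵐbⁿcⁿ : m,n≥0} are both context-free, but their intersection {aⁿbⁿcⁿ : n≥0} is not (pumping lemma).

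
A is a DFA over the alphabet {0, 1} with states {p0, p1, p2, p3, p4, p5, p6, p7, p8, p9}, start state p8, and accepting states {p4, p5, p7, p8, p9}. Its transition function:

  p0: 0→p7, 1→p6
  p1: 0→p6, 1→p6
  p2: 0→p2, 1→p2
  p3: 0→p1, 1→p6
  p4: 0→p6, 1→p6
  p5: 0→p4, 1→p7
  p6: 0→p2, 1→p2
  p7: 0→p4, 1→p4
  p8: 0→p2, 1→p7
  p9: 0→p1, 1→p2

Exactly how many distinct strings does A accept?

The useful subgraph on states {p4, p7, p8} is acyclic, so L(A) is finite; the longest accepting path visits 3 useful states, giving maximum string length 2.
Counting accepting paths from p8 by length: 1 of length 0, 1 of length 1, 2 of length 2. Total 4.

4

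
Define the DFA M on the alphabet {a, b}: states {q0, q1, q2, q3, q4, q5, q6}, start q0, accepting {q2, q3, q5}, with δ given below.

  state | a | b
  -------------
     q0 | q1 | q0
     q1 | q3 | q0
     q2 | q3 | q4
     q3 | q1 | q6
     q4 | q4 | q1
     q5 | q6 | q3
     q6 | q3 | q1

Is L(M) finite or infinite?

State q0 is reachable from the start and can reach an accepting state, and it lies on the cycle q0 → q0.
Traversing that cycle any number of times yields accepted strings of unbounded length, so the language is infinite.

infinite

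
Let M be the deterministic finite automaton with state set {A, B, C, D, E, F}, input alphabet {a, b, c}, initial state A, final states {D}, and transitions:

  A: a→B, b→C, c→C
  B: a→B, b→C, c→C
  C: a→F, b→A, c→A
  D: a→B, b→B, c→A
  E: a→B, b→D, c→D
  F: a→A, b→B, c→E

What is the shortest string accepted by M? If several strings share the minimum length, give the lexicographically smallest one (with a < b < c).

bacb

A breadth-first search from A reaches an accepting state first via the path A → C → F → E → D on input bacb.
No string of length < 4 is accepted (BFS exhausts all shorter strings without reaching an accepting state), and bacb is the lexicographically least accepting string of length 4.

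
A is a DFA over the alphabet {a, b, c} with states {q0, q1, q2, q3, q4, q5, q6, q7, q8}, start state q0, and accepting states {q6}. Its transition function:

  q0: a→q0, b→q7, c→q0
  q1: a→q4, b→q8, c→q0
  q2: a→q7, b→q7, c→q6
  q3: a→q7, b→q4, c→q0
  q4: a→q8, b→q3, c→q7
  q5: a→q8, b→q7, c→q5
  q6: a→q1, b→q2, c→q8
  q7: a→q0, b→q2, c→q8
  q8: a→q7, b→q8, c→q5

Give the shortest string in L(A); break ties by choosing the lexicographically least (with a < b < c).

A breadth-first search from q0 reaches an accepting state first via the path q0 → q7 → q2 → q6 on input bbc.
No string of length < 3 is accepted (BFS exhausts all shorter strings without reaching an accepting state), and bbc is the lexicographically least accepting string of length 3.

bbc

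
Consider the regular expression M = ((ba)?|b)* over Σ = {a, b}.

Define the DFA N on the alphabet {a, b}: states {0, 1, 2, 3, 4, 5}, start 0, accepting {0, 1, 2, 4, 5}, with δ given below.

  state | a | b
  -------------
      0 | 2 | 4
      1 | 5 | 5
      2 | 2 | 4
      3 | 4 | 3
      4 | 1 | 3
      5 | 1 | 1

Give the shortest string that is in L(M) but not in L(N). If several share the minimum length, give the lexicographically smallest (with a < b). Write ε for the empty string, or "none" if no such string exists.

bb

The string bb is accepted by M but not by N.
No shorter string lies in the difference, and bb is the lexicographically first length-2 string in L(M) \ L(N).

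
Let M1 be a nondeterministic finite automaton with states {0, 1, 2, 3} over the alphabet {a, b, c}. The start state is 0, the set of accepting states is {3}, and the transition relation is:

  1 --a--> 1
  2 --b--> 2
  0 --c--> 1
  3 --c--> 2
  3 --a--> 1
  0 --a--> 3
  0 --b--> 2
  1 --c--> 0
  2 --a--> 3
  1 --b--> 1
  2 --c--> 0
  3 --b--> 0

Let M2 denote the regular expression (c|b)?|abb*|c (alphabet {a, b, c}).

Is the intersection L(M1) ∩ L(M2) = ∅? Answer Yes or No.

Yes

Converting the expression M2 to a DFA (subset construction, then merging equivalent states) gives the minimal DFA with states {r0, r1, r2, r3, r4}, start state r0, accepting states {r0, r2, r4} and transitions r0: a→r1, b→r2, c→r2; r1: a→r3, b→r4, c→r3; r2: a→r3, b→r3, c→r3; r3: a→r3, b→r3, c→r3; r4: a→r3, b→r4, c→r3.
Exploring the product automaton M1 × M2 from the start pair (0, r0), following both machines on each input symbol, reaches 10 state pairs: (0, r0), (3, r1), (2, r2), (1, r2), (1, r3), (0, r4), (2, r3), (3, r3), (0, r3), (2, r4).
M1 accepts in {3} and M2 accepts in {r0, r2, r4}; no reachable pair has both components accepting, so no string drives both machines to acceptance simultaneously and L(M1) ∩ L(M2) = ∅.
So no string is accepted by both, and the intersection is empty.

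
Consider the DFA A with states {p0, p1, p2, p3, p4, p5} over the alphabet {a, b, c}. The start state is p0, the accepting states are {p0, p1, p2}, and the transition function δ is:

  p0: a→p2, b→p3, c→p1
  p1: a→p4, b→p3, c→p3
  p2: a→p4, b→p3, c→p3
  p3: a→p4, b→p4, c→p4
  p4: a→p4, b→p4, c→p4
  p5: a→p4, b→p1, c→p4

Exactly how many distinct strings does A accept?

3

The useful subgraph on states {p0, p1, p2} is acyclic, so L(A) is finite; the longest accepting path visits 2 useful states, giving maximum string length 1.
Counting accepting paths from p0 by length: 1 of length 0, 2 of length 1. Total 3.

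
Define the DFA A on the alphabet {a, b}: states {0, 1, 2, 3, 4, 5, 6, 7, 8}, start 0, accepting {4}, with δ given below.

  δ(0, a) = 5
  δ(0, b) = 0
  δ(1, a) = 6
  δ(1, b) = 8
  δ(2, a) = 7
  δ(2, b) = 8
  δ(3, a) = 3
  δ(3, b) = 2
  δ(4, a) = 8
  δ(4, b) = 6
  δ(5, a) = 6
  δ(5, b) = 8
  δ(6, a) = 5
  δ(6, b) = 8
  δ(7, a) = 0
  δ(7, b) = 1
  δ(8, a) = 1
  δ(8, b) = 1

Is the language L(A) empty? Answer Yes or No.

The states reachable from the start state are {0, 1, 5, 6, 8}.
None of the accepting states {4} is reachable, so no string is accepted and L(A) = ∅.

Yes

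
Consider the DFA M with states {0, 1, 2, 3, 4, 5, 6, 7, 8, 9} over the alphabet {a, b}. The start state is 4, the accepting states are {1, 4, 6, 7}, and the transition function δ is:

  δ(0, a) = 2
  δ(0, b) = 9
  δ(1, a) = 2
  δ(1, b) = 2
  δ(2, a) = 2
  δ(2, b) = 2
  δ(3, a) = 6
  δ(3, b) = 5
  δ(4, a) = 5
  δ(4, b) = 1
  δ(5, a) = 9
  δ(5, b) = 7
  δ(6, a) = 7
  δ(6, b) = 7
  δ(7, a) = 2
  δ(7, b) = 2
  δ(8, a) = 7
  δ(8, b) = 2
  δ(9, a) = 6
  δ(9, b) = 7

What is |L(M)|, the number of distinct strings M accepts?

The useful subgraph on states {1, 4, 5, 6, 7, 9} is acyclic, so L(M) is finite; the longest accepting path visits 5 useful states, giving maximum string length 4.
Counting accepting paths from 4 by length: 1 of length 0, 1 of length 1, 1 of length 2, 2 of length 3, 2 of length 4. Total 7.

7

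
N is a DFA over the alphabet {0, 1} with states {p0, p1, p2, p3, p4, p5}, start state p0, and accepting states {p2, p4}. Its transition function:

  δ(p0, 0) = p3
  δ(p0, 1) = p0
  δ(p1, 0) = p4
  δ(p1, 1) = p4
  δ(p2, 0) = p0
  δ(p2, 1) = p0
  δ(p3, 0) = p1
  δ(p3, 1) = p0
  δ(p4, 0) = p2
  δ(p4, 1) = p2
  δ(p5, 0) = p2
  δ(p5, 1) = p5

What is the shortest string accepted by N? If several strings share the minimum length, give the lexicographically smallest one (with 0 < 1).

000

A breadth-first search from p0 reaches an accepting state first via the path p0 → p3 → p1 → p4 on input 000.
No string of length < 3 is accepted (BFS exhausts all shorter strings without reaching an accepting state), and 000 is the lexicographically least accepting string of length 3.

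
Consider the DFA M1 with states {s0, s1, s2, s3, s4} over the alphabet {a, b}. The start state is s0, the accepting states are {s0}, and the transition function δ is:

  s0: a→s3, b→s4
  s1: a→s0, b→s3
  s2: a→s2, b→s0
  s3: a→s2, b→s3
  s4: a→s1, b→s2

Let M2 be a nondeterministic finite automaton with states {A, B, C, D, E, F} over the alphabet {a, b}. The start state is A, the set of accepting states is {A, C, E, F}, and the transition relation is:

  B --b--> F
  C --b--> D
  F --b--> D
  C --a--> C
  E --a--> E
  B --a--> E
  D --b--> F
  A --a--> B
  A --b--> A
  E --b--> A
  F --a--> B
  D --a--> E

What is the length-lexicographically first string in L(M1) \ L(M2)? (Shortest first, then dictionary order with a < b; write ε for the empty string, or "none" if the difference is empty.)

ababbbb

The string ababbbb is accepted by M1 but not by M2.
No shorter string lies in the difference, and ababbbb is the lexicographically first length-7 string in L(M1) \ L(M2).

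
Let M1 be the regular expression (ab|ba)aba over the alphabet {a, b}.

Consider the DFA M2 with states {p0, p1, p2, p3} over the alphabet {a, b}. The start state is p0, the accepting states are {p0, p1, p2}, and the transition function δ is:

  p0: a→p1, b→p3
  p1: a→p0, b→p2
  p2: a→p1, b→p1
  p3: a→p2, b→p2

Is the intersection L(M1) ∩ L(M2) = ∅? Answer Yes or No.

No

The string ababa is accepted by both M1 and M2.
Hence L(M1) ∩ L(M2) ≠ ∅.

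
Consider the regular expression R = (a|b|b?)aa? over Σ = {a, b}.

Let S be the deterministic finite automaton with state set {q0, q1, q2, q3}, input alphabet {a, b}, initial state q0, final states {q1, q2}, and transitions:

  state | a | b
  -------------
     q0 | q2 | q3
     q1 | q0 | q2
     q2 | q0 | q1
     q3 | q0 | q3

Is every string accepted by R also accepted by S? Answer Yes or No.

The string aa is in L(R) but not in L(S).
So L(R) ⊄ L(S).

No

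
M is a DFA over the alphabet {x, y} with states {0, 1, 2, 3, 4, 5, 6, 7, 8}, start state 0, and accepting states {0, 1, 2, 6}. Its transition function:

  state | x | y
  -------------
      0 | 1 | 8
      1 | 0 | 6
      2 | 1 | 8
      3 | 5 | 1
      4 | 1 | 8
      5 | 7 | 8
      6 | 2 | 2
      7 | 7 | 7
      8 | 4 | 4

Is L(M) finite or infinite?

infinite

State 8 is reachable from the start and can reach an accepting state, and it lies on the cycle 8 → 4 → 8.
Traversing that cycle any number of times yields accepted strings of unbounded length, so the language is infinite.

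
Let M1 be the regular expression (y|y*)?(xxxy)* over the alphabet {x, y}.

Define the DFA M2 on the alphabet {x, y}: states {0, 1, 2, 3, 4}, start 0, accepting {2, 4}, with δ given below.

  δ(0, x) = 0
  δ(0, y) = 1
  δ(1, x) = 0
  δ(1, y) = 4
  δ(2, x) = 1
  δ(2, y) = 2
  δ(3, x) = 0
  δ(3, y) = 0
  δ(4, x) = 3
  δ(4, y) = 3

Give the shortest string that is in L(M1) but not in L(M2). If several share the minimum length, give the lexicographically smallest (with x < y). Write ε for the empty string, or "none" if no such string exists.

The empty string ε is accepted by M1 but not by M2.
Since ε is the unique shortest string, it is the required witness.

ε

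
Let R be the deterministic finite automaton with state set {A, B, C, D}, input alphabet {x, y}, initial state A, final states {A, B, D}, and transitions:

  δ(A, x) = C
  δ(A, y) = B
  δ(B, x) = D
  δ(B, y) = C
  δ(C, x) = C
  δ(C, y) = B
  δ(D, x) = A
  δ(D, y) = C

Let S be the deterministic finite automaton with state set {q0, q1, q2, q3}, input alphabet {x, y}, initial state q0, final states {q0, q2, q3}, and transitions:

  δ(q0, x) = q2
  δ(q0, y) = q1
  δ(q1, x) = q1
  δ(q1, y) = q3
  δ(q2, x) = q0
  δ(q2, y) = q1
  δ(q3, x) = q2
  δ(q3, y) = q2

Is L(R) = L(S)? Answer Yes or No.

No

The string y is accepted by R but rejected by S.
So L(R) ≠ L(S).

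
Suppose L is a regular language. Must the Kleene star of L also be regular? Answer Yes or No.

If R is a regular expression for L then R* denotes L*; on automata, add a new accepting start state with an ε-move into the old start state and ε-moves from every old accepting state back to it.
So the regular languages are closed under Kleene star.

Yes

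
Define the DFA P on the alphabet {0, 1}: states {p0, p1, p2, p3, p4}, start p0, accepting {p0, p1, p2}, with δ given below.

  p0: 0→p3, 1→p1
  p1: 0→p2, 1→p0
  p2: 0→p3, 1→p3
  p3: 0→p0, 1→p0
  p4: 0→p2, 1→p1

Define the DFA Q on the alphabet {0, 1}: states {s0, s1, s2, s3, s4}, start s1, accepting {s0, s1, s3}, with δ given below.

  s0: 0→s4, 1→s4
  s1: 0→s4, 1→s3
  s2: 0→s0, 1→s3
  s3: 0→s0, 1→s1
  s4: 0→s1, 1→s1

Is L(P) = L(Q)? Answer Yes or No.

Exploring the product automaton P × Q from the start pair (p0, s1), following both machines on each input symbol, reaches 4 state pairs: (p0, s1), (p3, s4), (p1, s3), (p2, s0).
P accepts in {p0, p1, p2} and Q accepts in {s0, s1, s3}. In every reachable pair the two components are either both accepting — (p0, s1), (p1, s3), (p2, s0) — or both non-accepting, so no string is accepted by exactly one of the machines: L(P) \ L(Q) and L(Q) \ L(P) are both empty.
Hence every string is accepted by P iff it is accepted by Q, and the two languages coincide.

Yes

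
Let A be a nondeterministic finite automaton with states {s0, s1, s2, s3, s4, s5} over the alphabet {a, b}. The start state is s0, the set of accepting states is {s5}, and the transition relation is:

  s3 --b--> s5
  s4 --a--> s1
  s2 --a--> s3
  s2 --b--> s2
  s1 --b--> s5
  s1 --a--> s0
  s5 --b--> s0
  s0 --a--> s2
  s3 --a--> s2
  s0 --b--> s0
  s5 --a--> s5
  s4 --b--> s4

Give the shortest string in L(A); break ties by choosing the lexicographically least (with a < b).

aab

A breadth-first search from s0 reaches an accepting state first via the path s0 → s2 → s3 → s5 on input aab.
No string of length < 3 is accepted (BFS exhausts all shorter strings without reaching an accepting state), and aab is the lexicographically least accepting string of length 3.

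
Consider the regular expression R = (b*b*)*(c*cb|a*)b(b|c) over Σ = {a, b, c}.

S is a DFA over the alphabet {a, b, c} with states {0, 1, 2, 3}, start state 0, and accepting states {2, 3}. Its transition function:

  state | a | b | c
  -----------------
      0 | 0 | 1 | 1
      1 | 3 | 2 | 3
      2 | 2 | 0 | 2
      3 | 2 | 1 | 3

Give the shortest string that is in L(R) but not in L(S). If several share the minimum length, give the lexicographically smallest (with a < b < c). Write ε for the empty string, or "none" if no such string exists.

bbb

The string bbb is accepted by R but not by S.
No shorter string lies in the difference, and bbb is the lexicographically first length-3 string in L(R) \ L(S).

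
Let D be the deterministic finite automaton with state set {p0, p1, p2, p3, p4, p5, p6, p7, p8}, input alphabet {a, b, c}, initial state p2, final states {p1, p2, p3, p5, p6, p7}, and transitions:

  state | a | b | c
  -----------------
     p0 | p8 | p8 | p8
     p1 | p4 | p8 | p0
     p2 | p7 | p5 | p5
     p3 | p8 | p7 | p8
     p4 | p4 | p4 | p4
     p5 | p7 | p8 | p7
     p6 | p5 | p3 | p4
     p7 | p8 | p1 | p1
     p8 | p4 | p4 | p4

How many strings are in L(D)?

18

The useful subgraph on states {p1, p2, p5, p7} is acyclic, so L(D) is finite; the longest accepting path visits 4 useful states, giving maximum string length 3.
Counting accepting paths from p2 by length: 1 of length 0, 3 of length 1, 6 of length 2, 8 of length 3. Total 18.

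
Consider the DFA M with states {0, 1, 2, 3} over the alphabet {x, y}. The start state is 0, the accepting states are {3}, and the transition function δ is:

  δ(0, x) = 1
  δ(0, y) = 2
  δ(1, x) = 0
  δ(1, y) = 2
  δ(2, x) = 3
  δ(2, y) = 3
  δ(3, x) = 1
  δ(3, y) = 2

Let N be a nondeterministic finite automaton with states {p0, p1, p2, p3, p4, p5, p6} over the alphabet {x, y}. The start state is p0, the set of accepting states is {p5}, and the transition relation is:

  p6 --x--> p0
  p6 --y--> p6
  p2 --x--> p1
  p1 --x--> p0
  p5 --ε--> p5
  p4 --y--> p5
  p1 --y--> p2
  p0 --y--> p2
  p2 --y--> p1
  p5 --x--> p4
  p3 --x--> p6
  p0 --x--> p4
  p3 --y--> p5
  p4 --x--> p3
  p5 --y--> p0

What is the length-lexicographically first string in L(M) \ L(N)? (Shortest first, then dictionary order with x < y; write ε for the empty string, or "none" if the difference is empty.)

The string yx is accepted by M but not by N.
No shorter string lies in the difference, and yx is the lexicographically first length-2 string in L(M) \ L(N).

yx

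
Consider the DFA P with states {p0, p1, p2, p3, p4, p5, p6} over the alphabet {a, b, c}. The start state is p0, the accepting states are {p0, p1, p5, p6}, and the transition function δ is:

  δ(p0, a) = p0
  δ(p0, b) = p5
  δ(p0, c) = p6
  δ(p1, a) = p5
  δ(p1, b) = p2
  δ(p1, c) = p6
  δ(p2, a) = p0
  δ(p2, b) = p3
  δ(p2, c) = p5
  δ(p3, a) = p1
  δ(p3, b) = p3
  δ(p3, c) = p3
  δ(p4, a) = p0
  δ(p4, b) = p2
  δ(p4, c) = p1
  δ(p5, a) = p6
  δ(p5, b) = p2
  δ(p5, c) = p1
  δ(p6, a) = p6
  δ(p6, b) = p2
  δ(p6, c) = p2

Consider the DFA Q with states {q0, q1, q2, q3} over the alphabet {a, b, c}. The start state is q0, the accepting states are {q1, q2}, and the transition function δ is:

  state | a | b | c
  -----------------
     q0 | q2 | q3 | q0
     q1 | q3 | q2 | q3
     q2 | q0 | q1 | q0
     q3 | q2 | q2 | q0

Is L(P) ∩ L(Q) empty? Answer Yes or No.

No

The string a is accepted by both P and Q.
Hence L(P) ∩ L(Q) ≠ ∅.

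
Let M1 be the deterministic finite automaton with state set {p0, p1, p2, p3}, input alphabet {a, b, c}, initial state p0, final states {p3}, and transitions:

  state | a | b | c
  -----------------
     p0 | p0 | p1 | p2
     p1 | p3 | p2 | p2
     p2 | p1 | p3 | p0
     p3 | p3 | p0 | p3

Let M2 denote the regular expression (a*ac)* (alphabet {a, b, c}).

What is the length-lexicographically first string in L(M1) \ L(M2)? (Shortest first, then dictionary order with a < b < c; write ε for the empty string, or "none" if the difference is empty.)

ba

The string ba is accepted by M1 but not by M2.
No shorter string lies in the difference, and ba is the lexicographically first length-2 string in L(M1) \ L(M2).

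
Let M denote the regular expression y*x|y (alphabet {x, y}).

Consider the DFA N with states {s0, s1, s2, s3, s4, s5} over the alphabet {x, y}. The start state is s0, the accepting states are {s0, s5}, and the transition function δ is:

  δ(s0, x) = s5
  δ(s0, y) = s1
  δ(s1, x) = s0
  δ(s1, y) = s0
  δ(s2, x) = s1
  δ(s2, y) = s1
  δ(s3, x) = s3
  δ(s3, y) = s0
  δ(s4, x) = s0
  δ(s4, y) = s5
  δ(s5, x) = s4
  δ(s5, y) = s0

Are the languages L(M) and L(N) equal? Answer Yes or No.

The string y is accepted by M but rejected by N.
So L(M) ≠ L(N).

No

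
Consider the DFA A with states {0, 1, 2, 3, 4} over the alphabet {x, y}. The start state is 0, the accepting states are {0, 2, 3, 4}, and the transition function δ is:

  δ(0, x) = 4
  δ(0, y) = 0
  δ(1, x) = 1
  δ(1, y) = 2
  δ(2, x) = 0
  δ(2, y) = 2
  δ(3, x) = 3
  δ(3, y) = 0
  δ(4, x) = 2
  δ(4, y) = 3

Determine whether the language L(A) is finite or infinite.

infinite

State 0 is reachable from the start and can reach an accepting state, and it lies on the cycle 0 → 0.
Traversing that cycle any number of times yields accepted strings of unbounded length, so the language is infinite.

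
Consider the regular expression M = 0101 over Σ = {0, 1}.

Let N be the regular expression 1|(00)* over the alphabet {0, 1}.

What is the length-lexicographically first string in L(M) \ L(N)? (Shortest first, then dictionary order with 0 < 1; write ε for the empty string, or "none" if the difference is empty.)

The string 0101 is accepted by M but not by N.
No shorter string lies in the difference, and 0101 is the lexicographically first length-4 string in L(M) \ L(N).

0101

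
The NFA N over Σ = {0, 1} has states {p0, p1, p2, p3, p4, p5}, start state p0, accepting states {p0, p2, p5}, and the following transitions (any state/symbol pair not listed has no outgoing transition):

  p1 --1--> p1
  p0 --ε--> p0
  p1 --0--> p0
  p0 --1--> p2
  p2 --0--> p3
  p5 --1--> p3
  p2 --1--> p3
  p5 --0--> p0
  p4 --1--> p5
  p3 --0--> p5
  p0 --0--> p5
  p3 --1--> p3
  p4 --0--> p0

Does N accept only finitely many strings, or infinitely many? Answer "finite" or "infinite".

State p3 is reachable from the start and can reach an accepting state, and it lies on the cycle p3 → p3.
Traversing that cycle any number of times yields accepted strings of unbounded length, so the language is infinite.

infinite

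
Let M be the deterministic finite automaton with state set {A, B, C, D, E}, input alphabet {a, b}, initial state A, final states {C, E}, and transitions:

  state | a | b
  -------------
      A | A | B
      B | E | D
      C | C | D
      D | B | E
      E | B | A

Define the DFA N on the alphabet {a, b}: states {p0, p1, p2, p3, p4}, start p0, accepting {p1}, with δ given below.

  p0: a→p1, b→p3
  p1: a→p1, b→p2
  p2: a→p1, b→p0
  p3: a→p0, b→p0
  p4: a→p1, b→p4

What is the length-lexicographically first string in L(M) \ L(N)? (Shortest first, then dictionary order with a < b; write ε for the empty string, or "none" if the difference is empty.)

The string ba is accepted by M but not by N.
No shorter string lies in the difference, and ba is the lexicographically first length-2 string in L(M) \ L(N).

ba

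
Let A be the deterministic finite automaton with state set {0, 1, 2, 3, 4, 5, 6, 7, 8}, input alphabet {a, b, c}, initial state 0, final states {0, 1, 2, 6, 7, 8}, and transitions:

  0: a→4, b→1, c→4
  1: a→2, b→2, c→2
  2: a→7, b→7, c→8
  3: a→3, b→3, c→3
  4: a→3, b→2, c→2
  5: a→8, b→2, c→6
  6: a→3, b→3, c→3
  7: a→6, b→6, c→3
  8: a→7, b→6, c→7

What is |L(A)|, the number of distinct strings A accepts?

The useful subgraph on states {0, 1, 2, 4, 6, 7, 8} is acyclic, so L(A) is finite; the longest accepting path visits 6 useful states, giving maximum string length 5.
Counting accepting paths from 0 by length: 1 of length 0, 1 of length 1, 7 of length 2, 21 of length 3, 49 of length 4, 28 of length 5. Total 107.

107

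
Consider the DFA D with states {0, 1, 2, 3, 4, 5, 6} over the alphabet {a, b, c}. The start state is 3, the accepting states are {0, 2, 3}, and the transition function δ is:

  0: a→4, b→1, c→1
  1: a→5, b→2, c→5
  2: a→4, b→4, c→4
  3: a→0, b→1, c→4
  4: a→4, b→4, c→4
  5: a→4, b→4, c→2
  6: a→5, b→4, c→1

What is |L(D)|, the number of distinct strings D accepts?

The useful subgraph on states {0, 1, 2, 3, 5} is acyclic, so L(D) is finite; the longest accepting path visits 5 useful states, giving maximum string length 4.
Counting accepting paths from 3 by length: 1 of length 0, 1 of length 1, 1 of length 2, 4 of length 3, 4 of length 4. Total 11.

11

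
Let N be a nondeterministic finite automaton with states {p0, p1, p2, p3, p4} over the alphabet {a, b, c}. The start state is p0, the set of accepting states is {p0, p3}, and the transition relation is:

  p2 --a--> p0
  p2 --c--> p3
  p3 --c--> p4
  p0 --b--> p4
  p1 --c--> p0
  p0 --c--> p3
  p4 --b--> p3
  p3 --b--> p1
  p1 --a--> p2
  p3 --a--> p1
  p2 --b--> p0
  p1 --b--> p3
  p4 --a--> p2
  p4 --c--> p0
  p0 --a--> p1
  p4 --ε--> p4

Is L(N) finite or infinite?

infinite

State p0 is reachable from the start and can reach an accepting state, and it lies on the cycle p0 → p1 → p0.
Traversing that cycle any number of times yields accepted strings of unbounded length, so the language is infinite.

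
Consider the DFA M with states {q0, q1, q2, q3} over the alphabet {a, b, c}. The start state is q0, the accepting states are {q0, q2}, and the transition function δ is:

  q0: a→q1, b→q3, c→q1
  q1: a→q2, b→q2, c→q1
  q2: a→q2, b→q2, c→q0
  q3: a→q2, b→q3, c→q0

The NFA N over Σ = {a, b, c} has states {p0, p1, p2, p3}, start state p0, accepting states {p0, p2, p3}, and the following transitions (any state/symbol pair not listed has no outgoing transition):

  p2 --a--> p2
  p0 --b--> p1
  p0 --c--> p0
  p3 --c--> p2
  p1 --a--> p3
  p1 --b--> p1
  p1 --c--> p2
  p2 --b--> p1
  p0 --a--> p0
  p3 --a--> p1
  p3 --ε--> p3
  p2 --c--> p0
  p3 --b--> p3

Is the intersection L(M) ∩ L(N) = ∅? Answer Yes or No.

The empty string ε is accepted by both M and N.
Hence L(M) ∩ L(N) ≠ ∅.

No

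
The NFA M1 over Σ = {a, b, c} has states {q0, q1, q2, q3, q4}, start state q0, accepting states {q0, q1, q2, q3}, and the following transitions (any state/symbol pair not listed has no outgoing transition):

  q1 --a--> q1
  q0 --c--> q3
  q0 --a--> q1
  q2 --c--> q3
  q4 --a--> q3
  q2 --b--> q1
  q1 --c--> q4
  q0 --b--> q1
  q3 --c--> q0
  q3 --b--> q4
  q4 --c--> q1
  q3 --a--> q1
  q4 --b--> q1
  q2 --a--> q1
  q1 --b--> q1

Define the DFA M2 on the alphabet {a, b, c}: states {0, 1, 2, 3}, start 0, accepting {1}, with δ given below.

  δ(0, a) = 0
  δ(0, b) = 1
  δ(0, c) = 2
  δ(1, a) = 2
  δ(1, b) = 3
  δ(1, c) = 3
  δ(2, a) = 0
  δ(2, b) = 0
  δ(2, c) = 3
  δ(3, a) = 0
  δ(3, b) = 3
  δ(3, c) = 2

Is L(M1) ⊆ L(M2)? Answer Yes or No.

The empty string ε is in L(M1) but not in L(M2).
So L(M1) ⊄ L(M2).

No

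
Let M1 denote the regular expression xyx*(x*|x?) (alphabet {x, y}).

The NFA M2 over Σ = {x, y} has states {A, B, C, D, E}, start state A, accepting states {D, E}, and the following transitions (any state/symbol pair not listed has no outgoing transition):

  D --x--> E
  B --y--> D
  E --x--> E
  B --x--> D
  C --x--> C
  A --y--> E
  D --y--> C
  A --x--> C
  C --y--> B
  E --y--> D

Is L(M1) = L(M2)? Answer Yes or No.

The string xy is accepted by M1 but rejected by M2.
So L(M1) ≠ L(M2).

No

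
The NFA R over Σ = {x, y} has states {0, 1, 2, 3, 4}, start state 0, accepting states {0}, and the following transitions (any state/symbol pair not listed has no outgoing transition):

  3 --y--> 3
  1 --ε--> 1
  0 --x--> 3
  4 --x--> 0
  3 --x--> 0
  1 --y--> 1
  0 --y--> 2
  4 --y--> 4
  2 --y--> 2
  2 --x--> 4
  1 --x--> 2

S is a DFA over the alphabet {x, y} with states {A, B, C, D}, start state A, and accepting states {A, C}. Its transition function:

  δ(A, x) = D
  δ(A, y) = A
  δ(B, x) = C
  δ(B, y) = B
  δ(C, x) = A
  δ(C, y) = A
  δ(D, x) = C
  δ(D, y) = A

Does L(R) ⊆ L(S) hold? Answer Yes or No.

The string xyx is in L(R) but not in L(S).
So L(R) ⊄ L(S).

No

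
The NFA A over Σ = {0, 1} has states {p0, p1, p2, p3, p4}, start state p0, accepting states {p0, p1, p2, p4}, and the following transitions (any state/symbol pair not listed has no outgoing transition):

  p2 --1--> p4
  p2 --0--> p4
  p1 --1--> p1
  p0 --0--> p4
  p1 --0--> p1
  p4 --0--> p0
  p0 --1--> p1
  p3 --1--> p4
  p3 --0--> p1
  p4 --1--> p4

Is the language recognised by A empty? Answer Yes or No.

No

The empty string ε is accepted: the run p0 ends in the accepting state p0.
Since at least one string is accepted, L(A) is not empty.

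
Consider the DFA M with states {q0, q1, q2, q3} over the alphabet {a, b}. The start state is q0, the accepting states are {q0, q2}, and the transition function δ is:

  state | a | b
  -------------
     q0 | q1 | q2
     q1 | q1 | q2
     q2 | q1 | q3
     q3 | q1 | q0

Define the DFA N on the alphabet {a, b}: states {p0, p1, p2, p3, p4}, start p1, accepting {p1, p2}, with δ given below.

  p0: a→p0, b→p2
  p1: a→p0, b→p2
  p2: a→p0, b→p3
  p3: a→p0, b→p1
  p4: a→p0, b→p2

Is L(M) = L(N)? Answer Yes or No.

Yes

Exploring the product automaton M × N from the start pair (q0, p1), following both machines on each input symbol, reaches 4 state pairs: (q0, p1), (q1, p0), (q2, p2), (q3, p3).
M accepts in {q0, q2} and N accepts in {p1, p2}. In every reachable pair the two components are either both accepting — (q0, p1), (q2, p2) — or both non-accepting, so no string is accepted by exactly one of the machines: L(M) \ L(N) and L(N) \ L(M) are both empty.
Hence every string is accepted by M iff it is accepted by N, and the two languages coincide.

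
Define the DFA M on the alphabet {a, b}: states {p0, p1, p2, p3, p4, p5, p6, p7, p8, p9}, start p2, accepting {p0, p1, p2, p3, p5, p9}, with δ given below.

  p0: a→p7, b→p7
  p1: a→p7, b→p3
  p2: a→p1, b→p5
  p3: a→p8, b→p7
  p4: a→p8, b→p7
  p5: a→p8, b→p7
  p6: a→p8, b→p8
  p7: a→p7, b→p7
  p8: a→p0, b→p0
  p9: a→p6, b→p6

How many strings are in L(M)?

8

The useful subgraph on states {p0, p1, p2, p3, p5, p8} is acyclic, so L(M) is finite; the longest accepting path visits 5 useful states, giving maximum string length 4.
Counting accepting paths from p2 by length: 1 of length 0, 2 of length 1, 1 of length 2, 2 of length 3, 2 of length 4. Total 8.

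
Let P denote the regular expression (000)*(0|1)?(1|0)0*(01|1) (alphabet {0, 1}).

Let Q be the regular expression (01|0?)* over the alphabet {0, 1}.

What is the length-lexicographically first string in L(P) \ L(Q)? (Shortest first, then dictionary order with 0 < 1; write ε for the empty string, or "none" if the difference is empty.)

11

The string 11 is accepted by P but not by Q.
No shorter string lies in the difference, and 11 is the lexicographically first length-2 string in L(P) \ L(Q).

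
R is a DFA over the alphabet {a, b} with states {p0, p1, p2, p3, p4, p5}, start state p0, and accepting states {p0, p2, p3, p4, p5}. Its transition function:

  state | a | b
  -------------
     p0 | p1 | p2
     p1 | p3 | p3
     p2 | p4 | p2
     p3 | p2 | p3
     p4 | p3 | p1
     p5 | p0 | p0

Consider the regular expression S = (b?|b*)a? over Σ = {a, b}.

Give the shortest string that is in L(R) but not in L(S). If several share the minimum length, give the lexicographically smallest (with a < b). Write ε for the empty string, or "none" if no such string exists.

The string aa is accepted by R but not by S.
No shorter string lies in the difference, and aa is the lexicographically first length-2 string in L(R) \ L(S).

aa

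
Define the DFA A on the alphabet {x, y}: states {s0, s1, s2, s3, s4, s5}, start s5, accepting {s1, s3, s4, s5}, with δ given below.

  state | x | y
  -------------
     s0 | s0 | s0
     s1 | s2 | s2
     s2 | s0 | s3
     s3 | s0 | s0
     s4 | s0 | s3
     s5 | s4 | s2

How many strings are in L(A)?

4

The useful subgraph on states {s2, s3, s4, s5} is acyclic, so L(A) is finite; the longest accepting path visits 3 useful states, giving maximum string length 2.
Counting accepting paths from s5 by length: 1 of length 0, 1 of length 1, 2 of length 2. Total 4.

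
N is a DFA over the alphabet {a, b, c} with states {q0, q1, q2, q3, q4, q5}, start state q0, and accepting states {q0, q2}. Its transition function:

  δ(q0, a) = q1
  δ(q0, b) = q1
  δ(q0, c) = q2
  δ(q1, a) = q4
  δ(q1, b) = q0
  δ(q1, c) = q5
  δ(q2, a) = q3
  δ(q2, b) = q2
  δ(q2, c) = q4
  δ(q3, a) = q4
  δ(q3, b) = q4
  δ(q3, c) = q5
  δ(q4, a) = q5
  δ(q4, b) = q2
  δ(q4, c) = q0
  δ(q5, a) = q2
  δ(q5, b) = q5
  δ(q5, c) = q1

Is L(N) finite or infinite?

State q0 is reachable from the start and can reach an accepting state, and it lies on the cycle q0 → q1 → q0.
Traversing that cycle any number of times yields accepted strings of unbounded length, so the language is infinite.

infinite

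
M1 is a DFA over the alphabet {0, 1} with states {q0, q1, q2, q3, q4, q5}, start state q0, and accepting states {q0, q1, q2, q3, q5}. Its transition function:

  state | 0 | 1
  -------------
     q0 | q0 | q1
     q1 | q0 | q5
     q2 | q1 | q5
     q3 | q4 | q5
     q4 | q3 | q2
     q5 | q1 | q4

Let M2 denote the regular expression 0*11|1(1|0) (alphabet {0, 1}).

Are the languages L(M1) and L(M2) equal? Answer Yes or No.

The empty string ε is accepted by M1 but rejected by M2.
So L(M1) ≠ L(M2).

No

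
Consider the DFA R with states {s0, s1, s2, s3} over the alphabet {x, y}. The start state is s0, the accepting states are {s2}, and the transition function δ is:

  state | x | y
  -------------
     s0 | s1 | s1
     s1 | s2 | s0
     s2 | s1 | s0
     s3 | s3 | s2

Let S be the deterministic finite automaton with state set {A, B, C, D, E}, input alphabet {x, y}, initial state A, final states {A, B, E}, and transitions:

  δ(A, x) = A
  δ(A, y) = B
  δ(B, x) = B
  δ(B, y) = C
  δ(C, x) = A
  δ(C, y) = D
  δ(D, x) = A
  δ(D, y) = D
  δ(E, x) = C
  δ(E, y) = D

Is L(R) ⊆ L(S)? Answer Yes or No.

Yes

Exploring the product automaton R × S from the start pair (s0, A), following both machines on each input symbol, reaches 10 state pairs: (s0, A), (s1, A), (s1, B), (s2, A), (s0, B), (s2, B), (s0, C), (s1, C), (s1, D), (s0, D).
R accepts in {s2} and S accepts in {A, B, E}. The reachable pairs whose R-component is accepting are (s2, A), (s2, B); in each of them the S-component is accepting too, so the product for L(R) \ L(S) (R-component accepting, S-component rejecting) has no reachable accepting pair and the difference is empty.
Hence every string in L(R) is also in L(S).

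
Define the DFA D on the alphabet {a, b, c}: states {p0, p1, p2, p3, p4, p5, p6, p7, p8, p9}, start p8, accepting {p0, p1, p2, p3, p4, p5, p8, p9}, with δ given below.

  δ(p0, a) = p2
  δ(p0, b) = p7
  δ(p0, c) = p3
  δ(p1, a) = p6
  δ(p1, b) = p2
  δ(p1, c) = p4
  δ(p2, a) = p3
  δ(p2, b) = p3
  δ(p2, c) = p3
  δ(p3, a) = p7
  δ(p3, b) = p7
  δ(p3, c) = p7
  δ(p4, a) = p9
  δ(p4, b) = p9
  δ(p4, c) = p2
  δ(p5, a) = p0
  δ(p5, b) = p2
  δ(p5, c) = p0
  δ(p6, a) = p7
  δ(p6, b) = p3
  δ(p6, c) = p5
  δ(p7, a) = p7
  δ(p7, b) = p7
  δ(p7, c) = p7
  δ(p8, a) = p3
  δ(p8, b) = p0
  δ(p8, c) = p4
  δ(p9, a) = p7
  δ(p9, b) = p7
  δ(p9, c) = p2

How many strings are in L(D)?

The useful subgraph on states {p0, p2, p3, p4, p8, p9} is acyclic, so L(D) is finite; the longest accepting path visits 5 useful states, giving maximum string length 4.
Counting accepting paths from p8 by length: 1 of length 0, 3 of length 1, 5 of length 2, 8 of length 3, 6 of length 4. Total 23.

23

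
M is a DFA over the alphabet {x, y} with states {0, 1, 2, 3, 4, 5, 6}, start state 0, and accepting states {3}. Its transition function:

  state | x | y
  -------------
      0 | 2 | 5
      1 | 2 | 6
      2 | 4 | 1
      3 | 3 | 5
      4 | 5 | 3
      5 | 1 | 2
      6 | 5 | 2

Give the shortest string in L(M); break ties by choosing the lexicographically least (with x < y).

xxy

A breadth-first search from 0 reaches an accepting state first via the path 0 → 2 → 4 → 3 on input xxy.
No string of length < 3 is accepted (BFS exhausts all shorter strings without reaching an accepting state), and xxy is the lexicographically least accepting string of length 3.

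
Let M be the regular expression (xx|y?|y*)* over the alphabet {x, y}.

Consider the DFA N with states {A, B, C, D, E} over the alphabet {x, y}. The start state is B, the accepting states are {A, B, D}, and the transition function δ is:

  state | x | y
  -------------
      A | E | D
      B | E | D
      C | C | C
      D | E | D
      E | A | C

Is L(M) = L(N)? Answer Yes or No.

Converting the expression M to a DFA (subset construction, then merging equivalent states) gives the minimal DFA with states {m0, m1, m2}, start state m0, accepting states {m0} and transitions m0: x→m1, y→m0; m1: x→m0, y→m2; m2: x→m2, y→m2.
Exploring the product automaton M × N from the start pair (m0, B), following both machines on each input symbol, reaches 5 state pairs: (m0, B), (m1, E), (m0, D), (m0, A), (m2, C).
M accepts in {m0} and N accepts in {A, B, D}. In every reachable pair the two components are either both accepting — (m0, B), (m0, D), (m0, A) — or both non-accepting, so no string is accepted by exactly one of the machines: L(M) \ L(N) and L(N) \ L(M) are both empty.
Hence every string is accepted by M iff it is accepted by N, and the two languages coincide.

Yes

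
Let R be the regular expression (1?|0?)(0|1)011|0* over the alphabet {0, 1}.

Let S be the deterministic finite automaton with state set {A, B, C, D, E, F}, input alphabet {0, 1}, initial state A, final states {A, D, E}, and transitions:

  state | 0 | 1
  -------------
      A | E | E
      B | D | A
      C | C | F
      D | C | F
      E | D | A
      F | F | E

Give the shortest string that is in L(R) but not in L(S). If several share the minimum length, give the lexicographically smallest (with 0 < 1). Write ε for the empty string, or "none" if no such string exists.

000

The string 000 is accepted by R but not by S.
No shorter string lies in the difference, and 000 is the lexicographically first length-3 string in L(R) \ L(S).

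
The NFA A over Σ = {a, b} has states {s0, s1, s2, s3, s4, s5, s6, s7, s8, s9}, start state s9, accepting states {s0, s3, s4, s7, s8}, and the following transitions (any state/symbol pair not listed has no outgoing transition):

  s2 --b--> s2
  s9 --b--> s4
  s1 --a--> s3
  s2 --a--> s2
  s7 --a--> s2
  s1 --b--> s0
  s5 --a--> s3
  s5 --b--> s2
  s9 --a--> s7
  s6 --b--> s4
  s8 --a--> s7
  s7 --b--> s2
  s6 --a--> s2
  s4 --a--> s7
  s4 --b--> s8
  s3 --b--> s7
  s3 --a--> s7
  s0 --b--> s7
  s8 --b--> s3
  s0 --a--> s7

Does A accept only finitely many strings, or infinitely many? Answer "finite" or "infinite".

finite

The useful states (reachable from s9 and able to reach an accepting state) are {s3, s4, s7, s8, s9}.
Restricted to these states the transition graph has no cycle, so every accepting path has bounded length and L is finite.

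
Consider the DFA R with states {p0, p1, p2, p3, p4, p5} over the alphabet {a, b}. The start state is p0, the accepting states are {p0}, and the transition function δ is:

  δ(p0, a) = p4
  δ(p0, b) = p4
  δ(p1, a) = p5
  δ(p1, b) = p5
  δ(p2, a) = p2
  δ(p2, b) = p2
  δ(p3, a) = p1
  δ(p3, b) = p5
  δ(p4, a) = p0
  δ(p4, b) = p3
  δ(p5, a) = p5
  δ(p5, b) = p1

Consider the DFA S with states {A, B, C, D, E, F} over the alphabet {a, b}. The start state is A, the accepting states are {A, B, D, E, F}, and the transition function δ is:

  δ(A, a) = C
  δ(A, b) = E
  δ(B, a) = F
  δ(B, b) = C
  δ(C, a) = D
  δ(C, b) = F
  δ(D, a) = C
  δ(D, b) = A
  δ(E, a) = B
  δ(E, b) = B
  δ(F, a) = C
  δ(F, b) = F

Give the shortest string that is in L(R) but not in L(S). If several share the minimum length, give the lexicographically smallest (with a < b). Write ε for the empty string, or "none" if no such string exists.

The string aaba is accepted by R but not by S.
No shorter string lies in the difference, and aaba is the lexicographically first length-4 string in L(R) \ L(S).

aaba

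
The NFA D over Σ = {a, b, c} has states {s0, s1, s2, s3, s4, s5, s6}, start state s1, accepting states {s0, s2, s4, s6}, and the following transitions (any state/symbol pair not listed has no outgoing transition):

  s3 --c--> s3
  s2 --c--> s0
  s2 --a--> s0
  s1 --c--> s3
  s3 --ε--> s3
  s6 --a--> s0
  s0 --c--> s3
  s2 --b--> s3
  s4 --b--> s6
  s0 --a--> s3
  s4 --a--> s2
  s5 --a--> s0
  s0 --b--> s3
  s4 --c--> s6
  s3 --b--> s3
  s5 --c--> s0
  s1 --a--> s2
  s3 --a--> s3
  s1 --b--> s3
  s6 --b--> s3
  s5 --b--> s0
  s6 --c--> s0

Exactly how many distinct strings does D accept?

The useful subgraph on states {s0, s1, s2} is acyclic, so L(D) is finite; the longest accepting path visits 3 useful states, giving maximum string length 2.
Counting accepting paths from s1 by length: 1 of length 1, 2 of length 2. Total 3.

3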